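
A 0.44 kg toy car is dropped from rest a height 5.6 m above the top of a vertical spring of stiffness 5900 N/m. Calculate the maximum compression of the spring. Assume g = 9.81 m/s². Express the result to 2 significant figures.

x = 0.091 m

Take the reference level at the top of the uncompressed spring. At max compression the car has fallen H + x and is momentarily at rest:
mg(H + x) = ½kx²
½(5900)x² − (0.44)(9.81)x − (0.44)(9.81)(5.6) = 0
2950x² − 4.316x − 24.17 = 0
x = [4.316 + √(18.63 + 285228)]/(2 × 2950) = 0.09125 m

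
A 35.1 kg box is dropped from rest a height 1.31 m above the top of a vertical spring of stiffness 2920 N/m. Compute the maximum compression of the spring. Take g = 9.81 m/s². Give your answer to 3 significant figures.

x = 0.686 m

Take the reference level at the top of the uncompressed spring. At max compression the box has fallen H + x and is momentarily at rest:
mg(H + x) = ½kx²
½(2920)x² − (35.1)(9.81)x − (35.1)(9.81)(1.31) = 0
1460x² − 344.3x − 451.1 = 0
x = [344.3 + √(118564 + 2.6343e+06)]/(2 × 1460) = 0.6861 m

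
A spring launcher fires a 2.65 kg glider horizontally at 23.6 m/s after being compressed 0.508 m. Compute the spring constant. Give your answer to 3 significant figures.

k = 5720 N/m

Spring PE at full compression equals KE at release: ½kx² = ½mv²
k = mv²/x² = (2.65)(23.6)²/(0.508)² = 5719 N/m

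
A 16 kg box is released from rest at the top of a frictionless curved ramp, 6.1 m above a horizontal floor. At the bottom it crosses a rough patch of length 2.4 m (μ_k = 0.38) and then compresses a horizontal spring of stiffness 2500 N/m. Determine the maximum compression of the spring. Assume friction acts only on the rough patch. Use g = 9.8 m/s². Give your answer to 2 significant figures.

Initial energy: E₁ = mgh = (16)(9.8)(6.1) = 956.48 J
Friction removes W_f = μ_k mg d = (0.38)(16)(9.8)(2.4) = 143.0 J
Energy reaching the spring: E = 956.48 − 143.0 = 813.48 J
At max compression ½kx² = E ⇒ x = √(2E/k) = √(2 × 813.48/2500) = 0.8067 m

x = 0.81 m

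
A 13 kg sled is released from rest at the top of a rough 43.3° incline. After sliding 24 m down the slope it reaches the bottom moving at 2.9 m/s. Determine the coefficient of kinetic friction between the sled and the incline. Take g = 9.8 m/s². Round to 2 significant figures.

μ_k = 0.92

The energy dissipated by friction is the PE lost minus the KE gained:
mgL sinθ = 2097.0 J; ½mv² = 54.665 J
W_f = 2097.0 − 54.665 = 2042 J
μ_k = W_f/(mg cosθ · L) = 2042/(92.72 × 24) = 0.9178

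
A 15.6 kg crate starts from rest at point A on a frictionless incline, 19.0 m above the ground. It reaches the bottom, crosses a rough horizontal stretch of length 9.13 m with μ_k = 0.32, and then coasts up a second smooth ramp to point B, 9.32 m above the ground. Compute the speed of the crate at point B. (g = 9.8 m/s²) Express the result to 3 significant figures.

Energy at A: mgh₁ = (15.6)(9.8)(19.0) = 2904.7 J
Friction loss: W_f = μ_k mg d = 446.7 J
At B: ½mv² + mgh₂ = mgh₁ − W_f
½mv² = 2904.7 − 446.7 − 1424.8 = 1033.2 J
v = √(2 × 1033.2/15.6) = 11.51 m/s

v = 11.5 m/s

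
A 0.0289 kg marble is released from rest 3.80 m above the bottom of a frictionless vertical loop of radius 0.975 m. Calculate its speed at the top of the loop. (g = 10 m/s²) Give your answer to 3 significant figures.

Energy conservation: mgh = ½mv_top² + mg(2r)
v_top² = 2g(h − 2r) = 2(10)(3.80 − 1.950) = 37.00
v_top = 6.083 m/s

v = 6.08 m/s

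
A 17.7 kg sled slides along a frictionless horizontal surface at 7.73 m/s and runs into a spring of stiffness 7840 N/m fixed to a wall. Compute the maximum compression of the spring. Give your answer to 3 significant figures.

All KE is stored as spring PE at maximum compression: ½mv² = ½kx²
x = v√(m/k) = 7.73 × √(17.7/7840) = 0.3673 m

x = 0.367 m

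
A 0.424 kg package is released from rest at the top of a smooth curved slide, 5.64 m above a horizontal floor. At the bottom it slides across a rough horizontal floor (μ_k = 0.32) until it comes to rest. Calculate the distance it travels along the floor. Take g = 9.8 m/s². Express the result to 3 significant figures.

d = 17.6 m

Applying the work–energy principle:
At rest all PE has been dissipated by friction: mgh = μ_k m g d
d = h/μ_k = 5.64/0.32 = 17.62 m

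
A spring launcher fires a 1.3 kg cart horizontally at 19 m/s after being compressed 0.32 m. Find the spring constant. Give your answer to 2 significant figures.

k = 4600 N/m

½kx² = ½mv²
k = mv²/x² = (1.3)(19)²/(0.32)² = 4583 N/m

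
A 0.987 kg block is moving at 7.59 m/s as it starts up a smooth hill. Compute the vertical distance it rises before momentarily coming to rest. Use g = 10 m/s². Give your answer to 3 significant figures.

Setting KE at the bottom equal to PE gained: ½mv² = mgh
h = v²/(2g) = 7.59²/(2 × 10) = 2.880 m

h = 2.88 m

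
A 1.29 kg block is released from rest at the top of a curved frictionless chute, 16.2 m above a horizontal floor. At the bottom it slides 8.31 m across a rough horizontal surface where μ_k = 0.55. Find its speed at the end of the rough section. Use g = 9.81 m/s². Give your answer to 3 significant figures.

v = 15.1 m/s

Energy bookkeeping (friction removes W_f = μ_k N d):
mgh = ½mv² + μ_k m g d
W_f = μ_k mg d = (0.55)(1.29)(9.81)(8.31) = 57.84 J
½mv² = mgh − W_f = 205.01 − 57.84 = 147.17 J
v = √(2 × 147.17/1.29) = 15.11 m/s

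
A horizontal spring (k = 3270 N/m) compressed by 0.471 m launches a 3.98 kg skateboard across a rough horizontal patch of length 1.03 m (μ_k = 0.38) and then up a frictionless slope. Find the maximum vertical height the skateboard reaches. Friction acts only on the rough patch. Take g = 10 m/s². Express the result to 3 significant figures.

Spring energy: E₀ = ½kx² = ½(3270)(0.471)² = 362.71 J
Friction: W_f = μ_k mg d = (0.38)(3.98)(10)(1.03) = 15.58 J
Energy at base of ramp: E = 362.71 − 15.58 = 347.13 J
At max height all remaining energy is PE: mgh = E ⇒ h = E/(mg) = 347.13/(3.98 × 10) = 8.722 m

h = 8.72 m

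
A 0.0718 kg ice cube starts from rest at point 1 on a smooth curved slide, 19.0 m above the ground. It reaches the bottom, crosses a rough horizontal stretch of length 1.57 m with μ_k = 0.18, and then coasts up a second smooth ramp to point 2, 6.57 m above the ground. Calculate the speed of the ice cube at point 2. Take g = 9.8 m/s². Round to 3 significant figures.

v = 15.4 m/s

Energy at 1: mgh₁ = (0.0718)(9.8)(19.0) = 13.369 J
Friction loss: W_f = μ_k mg d = 0.1988 J
At 2: ½mv² + mgh₂ = mgh₁ − W_f
½mv² = 13.369 − 0.1988 − 4.6229 = 8.5474 J
v = √(2 × 8.5474/0.0718) = 15.43 m/s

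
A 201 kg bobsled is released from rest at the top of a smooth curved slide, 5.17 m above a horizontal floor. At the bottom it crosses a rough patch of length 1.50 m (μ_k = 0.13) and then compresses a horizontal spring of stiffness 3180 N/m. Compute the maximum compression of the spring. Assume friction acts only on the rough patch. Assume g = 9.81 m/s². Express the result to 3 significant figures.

x = 2.48 m

Initial energy: E₁ = mgh = (201)(9.81)(5.17) = 10194 J
Friction removes W_f = μ_k mg d = (0.13)(201)(9.81)(1.50) = 384.5 J
Energy reaching the spring: E = 10194 − 384.5 = 9809.8 J
At max compression ½kx² = E ⇒ x = √(2E/k) = √(2 × 9809.8/3180) = 2.484 m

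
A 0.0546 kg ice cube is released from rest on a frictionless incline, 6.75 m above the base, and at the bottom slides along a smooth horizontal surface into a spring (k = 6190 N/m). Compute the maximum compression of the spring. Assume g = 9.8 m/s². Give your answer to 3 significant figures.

x = 0.0342 m

Energy conservation (no friction) from release to max compression: mgh = ½kx²
x = √(2mgh/k) = √(2 × 0.0546 × 9.8 × 6.75 / 6190) = 0.03416 m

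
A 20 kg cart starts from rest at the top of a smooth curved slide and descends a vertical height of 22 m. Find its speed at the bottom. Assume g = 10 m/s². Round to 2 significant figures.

v = 21 m/s

Energy conservation between the two points: mgh = ½mv²
v = √(2gh) = √(2 × 10 × 22) = √440.00 = 20.98 m/s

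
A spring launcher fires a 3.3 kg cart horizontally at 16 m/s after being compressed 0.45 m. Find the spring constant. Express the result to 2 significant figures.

½kx² = ½mv²
k = mv²/x² = (3.3)(16)²/(0.45)² = 4172 N/m

k = 4200 N/m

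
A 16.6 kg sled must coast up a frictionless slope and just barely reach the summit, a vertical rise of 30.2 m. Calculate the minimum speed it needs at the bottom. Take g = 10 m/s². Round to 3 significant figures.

v = 24.6 m/s

At the top it is momentarily at rest, so all KE converts to PE: ½mv² = mgh
v = √(2gh) = √(2 × 10 × 30.2) = 24.58 m/s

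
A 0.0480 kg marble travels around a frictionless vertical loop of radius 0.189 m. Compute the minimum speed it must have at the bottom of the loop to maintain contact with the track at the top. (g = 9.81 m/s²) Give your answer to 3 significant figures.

At the top: mg = mv_top²/r ⇒ v_top² = gr = 1.854 m²/s²
Energy from bottom to top (height 2r): ½mv_bot² = ½mv_top² + mg(2r)
v_bot² = gr + 4gr = 5gr = 9.270
v_bot = √(5gr) = 3.045 m/s

v = 3.04 m/s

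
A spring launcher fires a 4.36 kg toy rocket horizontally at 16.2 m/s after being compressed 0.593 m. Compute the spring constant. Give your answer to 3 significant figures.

k = 3250 N/m

½kx² = ½mv²
k = mv²/x² = (4.36)(16.2)²/(0.593)² = 3254 N/m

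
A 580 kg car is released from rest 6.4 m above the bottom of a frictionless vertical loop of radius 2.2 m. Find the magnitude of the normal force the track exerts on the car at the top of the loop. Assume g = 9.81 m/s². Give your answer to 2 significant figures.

N = 4700 N

Energy from release to top (height 2r): mgh = ½mv_top² + mg(2r)
v_top² = 2g(h − 2r) = 2(9.81)(6.4 − 4.400) = 39.240 m²/s²
At the top, both N and weight point toward the centre: N + mg = mv_top²/r
N = m(v_top²/r − g) = 580(39.240/2.2 − 9.81) = 4655 N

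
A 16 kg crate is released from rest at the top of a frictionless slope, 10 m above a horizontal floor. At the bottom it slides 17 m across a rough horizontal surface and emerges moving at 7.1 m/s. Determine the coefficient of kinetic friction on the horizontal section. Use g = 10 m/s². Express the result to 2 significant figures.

Energy bookkeeping (friction removes W_f = μ_k N d):
mgh = ½mv² + μ_k m g d
mgh = 1600.0 J; ½mv² = 403.28 J
W_f = 1600.0 − 403.28 = 1197 J
μ_k = W_f/(mg·d) = 1197/(160.0 × 17) = 0.4400

μ_k = 0.44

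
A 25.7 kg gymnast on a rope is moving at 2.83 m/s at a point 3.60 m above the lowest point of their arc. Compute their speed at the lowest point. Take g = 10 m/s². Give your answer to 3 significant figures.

v = 8.94 m/s

Equating total energy at the two states: ½mv₀² + mgh = ½mv²
The mass cancels from both sides.
v² = v₀² + 2gh = (2.83)² + 2(10)(3.60) = 80.009
v = √80.009 = 8.945 m/s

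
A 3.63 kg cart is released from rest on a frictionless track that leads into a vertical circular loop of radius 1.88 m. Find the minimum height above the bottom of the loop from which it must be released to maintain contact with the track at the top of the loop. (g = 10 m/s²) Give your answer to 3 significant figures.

At the top, for minimum speed gravity alone supplies the centripetal force: mg = mv_top²/r ⇒ v_top² = gr = 18.80 m²/s²
Energy conservation from release height h to the top (height 2r): mgh = ½mv_top² + mg(2r)
h = v_top²/(2g) + 2r = r/2 + 2r = 5r/2 = 4.700 m

h = 4.70 m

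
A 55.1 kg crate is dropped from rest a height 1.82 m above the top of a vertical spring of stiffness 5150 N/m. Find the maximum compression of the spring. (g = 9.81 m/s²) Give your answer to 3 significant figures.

Measuring PE from the top of the relaxed spring, at max compression the crate has dropped H + x with zero KE, so:
mg(H + x) = ½kx²
½(5150)x² − (55.1)(9.81)x − (55.1)(9.81)(1.82) = 0
2575x² − 540.5x − 983.8 = 0
x = [540.5 + √(292174 + 1.0133e+07)]/(2 × 2575) = 0.7319 m

x = 0.732 m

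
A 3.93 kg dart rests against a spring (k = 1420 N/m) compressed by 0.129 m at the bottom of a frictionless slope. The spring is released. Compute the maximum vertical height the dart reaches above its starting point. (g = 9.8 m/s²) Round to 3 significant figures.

h = 0.307 m

Energy conservation from release to the highest point: ½kx² = mgh
h = kx²/(2mg) = (1420)(0.129)²/(2 × 3.93 × 9.8) = 0.3068 m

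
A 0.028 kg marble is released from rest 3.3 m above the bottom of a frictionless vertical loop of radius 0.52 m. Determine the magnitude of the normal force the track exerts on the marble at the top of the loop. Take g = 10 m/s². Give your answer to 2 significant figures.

N = 2.2 N

Energy from release to top (height 2r): mgh = ½mv_top² + mg(2r)
v_top² = 2g(h − 2r) = 2(10)(3.3 − 1.040) = 45.200 m²/s²
At the top, both N and weight point toward the centre: N + mg = mv_top²/r
N = m(v_top²/r − g) = 0.028(45.200/0.52 − 10) = 2.154 N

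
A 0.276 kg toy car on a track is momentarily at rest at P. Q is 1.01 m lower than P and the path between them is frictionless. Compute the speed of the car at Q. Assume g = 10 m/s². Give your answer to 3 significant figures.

v = 4.49 m/s

By conservation of mechanical energy, mgh = ½mv²
v = √(2gh) = √(2 × 10 × 1.01) = √20.200 = 4.494 m/s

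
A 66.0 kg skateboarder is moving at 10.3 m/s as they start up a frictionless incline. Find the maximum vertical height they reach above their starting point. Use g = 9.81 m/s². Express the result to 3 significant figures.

By energy conservation, ½mv² = mgh
h = v²/(2g) = 10.3²/(2 × 9.81) = 5.407 m

h = 5.41 m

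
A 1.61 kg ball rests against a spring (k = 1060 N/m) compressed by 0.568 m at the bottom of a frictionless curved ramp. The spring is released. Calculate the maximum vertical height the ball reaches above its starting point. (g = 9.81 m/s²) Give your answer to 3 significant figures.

h = 10.8 m

At maximum height the ball is at rest, so ½kx² = mgh
h = kx²/(2mg) = (1060)(0.568)²/(2 × 1.61 × 9.81) = 10.83 m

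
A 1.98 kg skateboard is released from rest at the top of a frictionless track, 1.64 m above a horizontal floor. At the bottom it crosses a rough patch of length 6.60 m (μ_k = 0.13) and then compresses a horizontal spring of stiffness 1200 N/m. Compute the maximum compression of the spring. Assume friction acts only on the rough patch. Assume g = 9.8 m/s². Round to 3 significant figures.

x = 0.159 m

Initial energy: E₁ = mgh = (1.98)(9.8)(1.64) = 31.823 J
Friction removes W_f = μ_k mg d = (0.13)(1.98)(9.8)(6.60) = 16.65 J
Energy reaching the spring: E = 31.823 − 16.65 = 15.174 J
At max compression ½kx² = E ⇒ x = √(2E/k) = √(2 × 15.174/1200) = 0.1590 m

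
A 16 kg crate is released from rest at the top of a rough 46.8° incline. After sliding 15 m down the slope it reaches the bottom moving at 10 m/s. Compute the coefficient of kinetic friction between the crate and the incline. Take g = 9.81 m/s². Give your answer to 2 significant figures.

The energy dissipated by friction is the PE lost minus the KE gained:
mgL sinθ = 1716.3 J; ½mv² = 800.00 J
W_f = 1716.3 − 800.00 = 916.3 J
μ_k = W_f/(mg cosθ · L) = 916.3/(107.4 × 15) = 0.5685

μ_k = 0.57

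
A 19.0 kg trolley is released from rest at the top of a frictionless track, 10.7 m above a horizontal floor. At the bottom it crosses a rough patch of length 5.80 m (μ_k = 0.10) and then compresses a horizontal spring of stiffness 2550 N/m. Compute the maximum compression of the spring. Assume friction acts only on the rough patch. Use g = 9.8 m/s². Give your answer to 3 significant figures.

Initial energy: E₁ = mgh = (19.0)(9.8)(10.7) = 1992.3 J
Friction removes W_f = μ_k mg d = (0.10)(19.0)(9.8)(5.80) = 108.0 J
Energy reaching the spring: E = 1992.3 − 108.0 = 1884.3 J
At max compression ½kx² = E ⇒ x = √(2E/k) = √(2 × 1884.3/2550) = 1.216 m

x = 1.22 m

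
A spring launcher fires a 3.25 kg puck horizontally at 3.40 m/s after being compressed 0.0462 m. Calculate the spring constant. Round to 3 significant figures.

Energy stored in the spring equals the launch KE: ½kx² = ½mv²
k = mv²/x² = (3.25)(3.40)²/(0.0462)² = 17602 N/m

k = 17600 N/m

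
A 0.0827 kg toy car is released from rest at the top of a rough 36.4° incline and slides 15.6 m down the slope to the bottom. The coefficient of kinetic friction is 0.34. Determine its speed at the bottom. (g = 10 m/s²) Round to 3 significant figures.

v = 9.99 m/s

Energy: mgh = ½mv² + W_f, with h = L sinθ and W_f = μ_k (mg cosθ) L
mgh = mgL sinθ = (0.0827)(10)(15.6)sin36.4° = 7.6558 J
W_f = μ_k mg cosθ · L = (0.34)(0.0827)(10)cos36.4°·15.6 = 3.531 J
½mv² = 7.6558 − 3.531 = 4.1252 J
v = √(2 × 4.1252/0.0827) = 9.988 m/s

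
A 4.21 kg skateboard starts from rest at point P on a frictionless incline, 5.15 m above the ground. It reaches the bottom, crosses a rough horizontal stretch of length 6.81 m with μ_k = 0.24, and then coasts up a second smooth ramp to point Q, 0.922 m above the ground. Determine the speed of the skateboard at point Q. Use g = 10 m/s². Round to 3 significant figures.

Energy at P: mgh₁ = (4.21)(10)(5.15) = 216.82 J
Friction loss: W_f = μ_k mg d = 68.81 J
At Q: ½mv² + mgh₂ = mgh₁ − W_f
½mv² = 216.82 − 68.81 − 38.816 = 109.19 J
v = √(2 × 109.19/4.21) = 7.202 m/s

v = 7.20 m/s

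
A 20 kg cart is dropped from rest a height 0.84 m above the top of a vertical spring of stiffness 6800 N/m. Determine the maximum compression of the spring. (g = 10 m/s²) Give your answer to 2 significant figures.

x = 0.25 m

Measuring PE from the top of the relaxed spring, at max compression the cart has dropped H + x with zero KE, so:
mg(H + x) = ½kx²
½(6800)x² − (20)(10)x − (20)(10)(0.84) = 0
3400x² − 200.0x − 168.0 = 0
x = [200.0 + √(40000 + 2.2848e+06)]/(2 × 3400) = 0.2536 m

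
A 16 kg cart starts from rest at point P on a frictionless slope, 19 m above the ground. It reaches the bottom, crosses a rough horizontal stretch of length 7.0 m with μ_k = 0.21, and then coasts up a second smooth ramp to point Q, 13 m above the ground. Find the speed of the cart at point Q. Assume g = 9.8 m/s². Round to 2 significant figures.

v = 9.4 m/s

Energy at P: mgh₁ = (16)(9.8)(19) = 2979.2 J
Friction loss: W_f = μ_k mg d = 230.5 J
At Q: ½mv² + mgh₂ = mgh₁ − W_f
½mv² = 2979.2 − 230.5 − 2038.4 = 710.30 J
v = √(2 × 710.30/16) = 9.423 m/s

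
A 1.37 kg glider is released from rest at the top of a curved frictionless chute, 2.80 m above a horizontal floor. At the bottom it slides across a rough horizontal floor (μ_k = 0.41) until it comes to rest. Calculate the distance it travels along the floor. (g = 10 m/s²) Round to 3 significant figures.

d = 6.83 m

Energy bookkeeping (friction removes W_f = μ_k N d):
At rest all PE has been dissipated by friction: mgh = μ_k m g d
d = h/μ_k = 2.80/0.41 = 6.829 m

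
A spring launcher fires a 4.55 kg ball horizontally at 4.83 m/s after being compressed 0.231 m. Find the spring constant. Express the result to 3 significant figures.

Spring PE at full compression equals KE at release: ½kx² = ½mv²
k = mv²/x² = (4.55)(4.83)²/(0.231)² = 1989 N/m

k = 1990 N/m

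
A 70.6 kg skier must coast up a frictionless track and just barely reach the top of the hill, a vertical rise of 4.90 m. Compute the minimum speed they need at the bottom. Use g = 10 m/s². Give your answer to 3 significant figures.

v = 9.90 m/s

At the top they are momentarily at rest, so all KE converts to PE: ½mv² = mgh
v = √(2gh) = √(2 × 10 × 4.90) = 9.899 m/s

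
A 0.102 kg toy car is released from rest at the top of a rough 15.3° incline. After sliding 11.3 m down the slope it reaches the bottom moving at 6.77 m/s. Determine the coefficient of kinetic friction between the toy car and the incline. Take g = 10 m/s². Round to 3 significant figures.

μ_k = 0.0633

mgh = ½mv² + μ_k (mg cosθ) L, with h = L sinθ
mgL sinθ = 3.0414 J; ½mv² = 2.3375 J
W_f = 3.0414 − 2.3375 = 0.7039 J
μ_k = W_f/(mg cosθ · L) = 0.7039/(0.9838 × 11.3) = 0.06332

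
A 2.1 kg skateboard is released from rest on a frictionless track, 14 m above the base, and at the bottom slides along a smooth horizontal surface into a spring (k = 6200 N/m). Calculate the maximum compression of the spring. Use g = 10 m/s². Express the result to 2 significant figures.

Energy conservation (no friction) from release to max compression: mgh = ½kx²
x = √(2mgh/k) = √(2 × 2.1 × 10 × 14 / 6200) = 0.3080 m

x = 0.31 m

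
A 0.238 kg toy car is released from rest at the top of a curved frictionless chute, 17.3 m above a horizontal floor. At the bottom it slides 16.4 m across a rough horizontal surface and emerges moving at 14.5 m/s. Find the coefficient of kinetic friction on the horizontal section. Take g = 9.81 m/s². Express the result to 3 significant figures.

μ_k = 0.401

Energy bookkeeping (friction removes W_f = μ_k N d):
mgh = ½mv² + μ_k m g d
mgh = 40.392 J; ½mv² = 25.020 J
W_f = 40.392 − 25.020 = 15.37 J
μ_k = W_f/(mg·d) = 15.37/(2.335 × 16.4) = 0.4015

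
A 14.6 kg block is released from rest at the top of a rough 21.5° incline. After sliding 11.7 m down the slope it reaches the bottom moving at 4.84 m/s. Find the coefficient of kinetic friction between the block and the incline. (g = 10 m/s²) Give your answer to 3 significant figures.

μ_k = 0.286

The energy dissipated by friction is the PE lost minus the KE gained:
mgL sinθ = 626.06 J; ½mv² = 171.01 J
W_f = 626.06 − 171.01 = 455.1 J
μ_k = W_f/(mg cosθ · L) = 455.1/(135.8 × 11.7) = 0.2863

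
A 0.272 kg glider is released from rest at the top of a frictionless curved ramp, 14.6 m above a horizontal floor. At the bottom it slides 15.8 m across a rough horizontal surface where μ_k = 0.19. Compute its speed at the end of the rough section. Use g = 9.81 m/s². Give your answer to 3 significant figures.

v = 15.1 m/s

Applying the work–energy principle:
mgh = ½mv² + μ_k m g d
W_f = μ_k mg d = (0.19)(0.272)(9.81)(15.8) = 8.010 J
½mv² = mgh − W_f = 38.957 − 8.010 = 30.947 J
v = √(2 × 30.947/0.272) = 15.08 m/s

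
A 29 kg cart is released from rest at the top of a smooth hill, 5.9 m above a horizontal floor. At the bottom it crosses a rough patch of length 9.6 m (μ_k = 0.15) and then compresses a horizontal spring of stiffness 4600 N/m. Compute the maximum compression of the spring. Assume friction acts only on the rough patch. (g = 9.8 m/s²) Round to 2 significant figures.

Initial energy: E₁ = mgh = (29)(9.8)(5.9) = 1676.8 J
Friction removes W_f = μ_k mg d = (0.15)(29)(9.8)(9.6) = 409.2 J
Energy reaching the spring: E = 1676.8 − 409.2 = 1267.5 J
At max compression ½kx² = E ⇒ x = √(2E/k) = √(2 × 1267.5/4600) = 0.7424 m

x = 0.74 m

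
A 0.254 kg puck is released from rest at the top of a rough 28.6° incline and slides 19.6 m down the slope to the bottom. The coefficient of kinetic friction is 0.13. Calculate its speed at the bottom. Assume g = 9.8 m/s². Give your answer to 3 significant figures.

v = 11.8 m/s

Work–energy: mg(L sinθ) − μ_k(mg cosθ)L = ½mv²
mgh = mgL sinθ = (0.254)(9.8)(19.6)sin28.6° = 23.355 J
W_f = μ_k mg cosθ · L = (0.13)(0.254)(9.8)cos28.6°·19.6 = 5.569 J
½mv² = 23.355 − 5.569 = 17.786 J
v = √(2 × 17.786/0.254) = 11.83 m/s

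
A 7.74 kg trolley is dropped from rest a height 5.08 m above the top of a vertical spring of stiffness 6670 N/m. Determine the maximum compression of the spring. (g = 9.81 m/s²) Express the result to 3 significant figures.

x = 0.352 m

Let x be the compression. The total drop is H + x, and the trolley is instantaneously at rest at max compression, so energy conservation gives:
mg(H + x) = ½kx²
½(6670)x² − (7.74)(9.81)x − (7.74)(9.81)(5.08) = 0
3335x² − 75.93x − 385.7 = 0
x = [75.93 + √(5765 + 5.1455e+06)]/(2 × 3335) = 0.3517 m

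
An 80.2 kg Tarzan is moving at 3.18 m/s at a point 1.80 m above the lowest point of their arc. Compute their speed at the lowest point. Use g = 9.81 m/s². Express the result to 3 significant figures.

Mechanical energy is conserved (no friction): ½mv₀² + mgh = ½mv²
The mass cancels from both sides.
v² = v₀² + 2gh = (3.18)² + 2(9.81)(1.80) = 45.428
v = √45.428 = 6.740 m/s

v = 6.74 m/s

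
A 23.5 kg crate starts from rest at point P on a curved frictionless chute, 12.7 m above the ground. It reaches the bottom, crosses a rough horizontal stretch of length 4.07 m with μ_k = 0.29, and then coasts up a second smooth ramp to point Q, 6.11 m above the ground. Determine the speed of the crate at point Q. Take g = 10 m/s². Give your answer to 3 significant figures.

v = 10.4 m/s

Energy at P: mgh₁ = (23.5)(10)(12.7) = 2984.5 J
Friction loss: W_f = μ_k mg d = 277.4 J
At Q: ½mv² + mgh₂ = mgh₁ − W_f
½mv² = 2984.5 − 277.4 − 1435.9 = 1271.3 J
v = √(2 × 1271.3/23.5) = 10.40 m/s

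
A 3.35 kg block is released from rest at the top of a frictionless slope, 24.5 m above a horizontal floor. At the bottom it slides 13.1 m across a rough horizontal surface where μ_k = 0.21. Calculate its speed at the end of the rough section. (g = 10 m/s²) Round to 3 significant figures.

Energy bookkeeping (friction removes W_f = μ_k N d):
mgh = ½mv² + μ_k m g d
W_f = μ_k mg d = (0.21)(3.35)(10)(13.1) = 92.16 J
½mv² = mgh − W_f = 820.75 − 92.16 = 728.59 J
v = √(2 × 728.59/3.35) = 20.86 m/s

v = 20.9 m/s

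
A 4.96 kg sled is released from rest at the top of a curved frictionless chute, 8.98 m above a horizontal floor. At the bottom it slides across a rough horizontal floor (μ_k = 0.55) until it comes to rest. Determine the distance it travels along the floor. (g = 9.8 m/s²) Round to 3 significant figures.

d = 16.3 m

Energy at the top = energy at the end + work done against friction:
At rest all PE has been dissipated by friction: mgh = μ_k m g d
d = h/μ_k = 8.98/0.55 = 16.33 m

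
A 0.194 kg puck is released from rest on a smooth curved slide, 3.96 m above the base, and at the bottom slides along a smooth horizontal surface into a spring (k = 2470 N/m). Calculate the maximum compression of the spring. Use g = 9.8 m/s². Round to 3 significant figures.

x = 0.0781 m

At max compression the puck is momentarily at rest: mgh = ½kx²
x = √(2mgh/k) = √(2 × 0.194 × 9.8 × 3.96 / 2470) = 0.07808 m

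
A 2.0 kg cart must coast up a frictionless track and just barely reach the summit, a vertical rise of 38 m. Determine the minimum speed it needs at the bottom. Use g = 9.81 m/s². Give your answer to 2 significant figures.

At the top it is momentarily at rest, so all KE converts to PE: ½mv² = mgh
v = √(2gh) = √(2 × 9.81 × 38) = 27.30 m/s

v = 27 m/s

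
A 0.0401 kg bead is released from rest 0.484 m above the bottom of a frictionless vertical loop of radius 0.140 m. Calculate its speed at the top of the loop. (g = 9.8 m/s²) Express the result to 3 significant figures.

Energy conservation: mgh = ½mv_top² + mg(2r)
v_top² = 2g(h − 2r) = 2(9.8)(0.484 − 0.2800) = 3.998
v_top = 2.000 m/s

v = 2.00 m/s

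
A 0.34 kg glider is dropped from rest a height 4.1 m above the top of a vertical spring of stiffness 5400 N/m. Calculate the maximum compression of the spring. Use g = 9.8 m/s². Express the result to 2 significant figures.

Take the reference level at the top of the uncompressed spring. At max compression the glider has fallen H + x and is momentarily at rest:
mg(H + x) = ½kx²
½(5400)x² − (0.34)(9.8)x − (0.34)(9.8)(4.1) = 0
2700x² − 3.332x − 13.66 = 0
x = [3.332 + √(11.10 + 147541)]/(2 × 2700) = 0.07175 m

x = 0.072 m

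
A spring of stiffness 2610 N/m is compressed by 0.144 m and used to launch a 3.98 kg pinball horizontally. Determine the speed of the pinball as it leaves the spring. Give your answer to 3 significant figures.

The pinball leaves the spring when the spring is at natural length, so ½kx² = ½mv²
v = x√(k/m) = 0.144 × √(2610/3.98) = 3.688 m/s

v = 3.69 m/s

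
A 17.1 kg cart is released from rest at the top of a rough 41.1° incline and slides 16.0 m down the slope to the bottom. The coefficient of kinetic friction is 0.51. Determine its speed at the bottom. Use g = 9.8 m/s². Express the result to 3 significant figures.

Work–energy: mg(L sinθ) − μ_k(mg cosθ)L = ½mv²
mgh = mgL sinθ = (17.1)(9.8)(16.0)sin41.1° = 1762.6 J
W_f = μ_k mg cosθ · L = (0.51)(17.1)(9.8)cos41.1°·16.0 = 1030 J
½mv² = 1762.6 − 1030 = 732.14 J
v = √(2 × 732.14/17.1) = 9.254 m/s

v = 9.25 m/s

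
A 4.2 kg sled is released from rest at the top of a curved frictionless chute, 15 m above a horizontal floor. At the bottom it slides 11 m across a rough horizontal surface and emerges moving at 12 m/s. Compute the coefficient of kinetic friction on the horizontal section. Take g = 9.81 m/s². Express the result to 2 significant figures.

Energy bookkeeping (friction removes W_f = μ_k N d):
mgh = ½mv² + μ_k m g d
mgh = 618.03 J; ½mv² = 302.40 J
W_f = 618.03 − 302.40 = 315.6 J
μ_k = W_f/(mg·d) = 315.6/(41.20 × 11) = 0.6964

μ_k = 0.70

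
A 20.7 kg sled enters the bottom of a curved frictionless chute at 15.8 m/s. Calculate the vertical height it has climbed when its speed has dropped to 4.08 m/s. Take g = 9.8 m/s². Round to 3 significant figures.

h = 11.9 m

Energy balance between the two points: ½mv₁² = ½mv₂² + mgh
h = (v₁² − v₂²)/(2g) = (15.8² − 4.08²)/(2 × 9.8) = 11.89 m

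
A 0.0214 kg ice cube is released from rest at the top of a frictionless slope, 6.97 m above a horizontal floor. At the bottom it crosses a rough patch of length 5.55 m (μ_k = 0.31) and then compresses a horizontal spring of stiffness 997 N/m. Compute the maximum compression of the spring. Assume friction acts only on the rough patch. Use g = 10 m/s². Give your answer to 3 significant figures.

x = 0.0475 m

Initial energy: E₁ = mgh = (0.0214)(10)(6.97) = 1.4916 J
Friction removes W_f = μ_k mg d = (0.31)(0.0214)(10)(5.55) = 0.3682 J
Energy reaching the spring: E = 1.4916 − 0.3682 = 1.1234 J
At max compression ½kx² = E ⇒ x = √(2E/k) = √(2 × 1.1234/997) = 0.04747 m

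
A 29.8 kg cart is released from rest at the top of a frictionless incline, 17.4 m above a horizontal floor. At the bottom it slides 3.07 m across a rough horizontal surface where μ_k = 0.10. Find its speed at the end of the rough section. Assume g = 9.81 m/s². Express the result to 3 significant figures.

v = 18.3 m/s

Applying the work–energy principle:
mgh = ½mv² + μ_k m g d
W_f = μ_k mg d = (0.10)(29.8)(9.81)(3.07) = 89.75 J
½mv² = mgh − W_f = 5086.7 − 89.75 = 4996.9 J
v = √(2 × 4996.9/29.8) = 18.31 m/s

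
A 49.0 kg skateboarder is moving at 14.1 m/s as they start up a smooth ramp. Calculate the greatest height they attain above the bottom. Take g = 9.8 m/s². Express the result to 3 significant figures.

By energy conservation, ½mv² = mgh
h = v²/(2g) = 14.1²/(2 × 9.8) = 10.14 m

h = 10.1 m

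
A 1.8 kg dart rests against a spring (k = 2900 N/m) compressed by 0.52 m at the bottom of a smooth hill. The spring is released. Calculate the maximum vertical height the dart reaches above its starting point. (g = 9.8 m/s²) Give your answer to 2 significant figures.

At maximum height the dart is at rest, so ½kx² = mgh
h = kx²/(2mg) = (2900)(0.52)²/(2 × 1.8 × 9.8) = 22.23 m

h = 22 m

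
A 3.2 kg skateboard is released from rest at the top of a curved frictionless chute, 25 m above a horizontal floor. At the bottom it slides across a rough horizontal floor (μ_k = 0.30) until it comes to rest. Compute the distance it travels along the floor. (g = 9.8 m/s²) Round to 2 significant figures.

Energy at the top = energy at the end + work done against friction:
At rest all PE has been dissipated by friction: mgh = μ_k m g d
d = h/μ_k = 25/0.30 = 83.33 m

d = 83 m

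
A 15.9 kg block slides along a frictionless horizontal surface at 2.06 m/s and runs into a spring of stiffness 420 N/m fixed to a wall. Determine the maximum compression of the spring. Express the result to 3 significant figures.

At max compression the block is momentarily at rest: ½mv² = ½kx²
x = v√(m/k) = 2.06 × √(15.9/420) = 0.4008 m

x = 0.401 m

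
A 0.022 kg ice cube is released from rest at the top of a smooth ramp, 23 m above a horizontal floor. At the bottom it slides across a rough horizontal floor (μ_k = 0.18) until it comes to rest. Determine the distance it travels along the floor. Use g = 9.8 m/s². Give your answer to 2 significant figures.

Energy bookkeeping (friction removes W_f = μ_k N d):
At rest all PE has been dissipated by friction: mgh = μ_k m g d
d = h/μ_k = 23/0.18 = 127.8 m

d = 130 m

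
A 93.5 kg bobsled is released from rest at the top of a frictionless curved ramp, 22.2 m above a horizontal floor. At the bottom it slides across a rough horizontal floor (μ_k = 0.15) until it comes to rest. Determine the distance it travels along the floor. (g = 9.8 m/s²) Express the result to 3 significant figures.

Energy at the top = energy at the end + work done against friction:
At rest all PE has been dissipated by friction: mgh = μ_k m g d
d = h/μ_k = 22.2/0.15 = 148.0 m

d = 148 m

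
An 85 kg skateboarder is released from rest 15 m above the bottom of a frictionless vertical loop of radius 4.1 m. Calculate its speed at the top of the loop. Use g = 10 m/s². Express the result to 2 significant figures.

v = 12 m/s

Energy conservation: mgh = ½mv_top² + mg(2r)
v_top² = 2g(h − 2r) = 2(10)(15 − 8.200) = 136.0
v_top = 11.66 m/s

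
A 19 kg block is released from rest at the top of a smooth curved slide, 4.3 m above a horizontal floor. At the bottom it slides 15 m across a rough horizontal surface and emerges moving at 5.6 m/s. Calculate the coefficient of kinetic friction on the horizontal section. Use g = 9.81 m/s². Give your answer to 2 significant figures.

μ_k = 0.18

Energy bookkeeping (friction removes W_f = μ_k N d):
mgh = ½mv² + μ_k m g d
mgh = 801.48 J; ½mv² = 297.92 J
W_f = 801.48 − 297.92 = 503.6 J
μ_k = W_f/(mg·d) = 503.6/(186.4 × 15) = 0.1801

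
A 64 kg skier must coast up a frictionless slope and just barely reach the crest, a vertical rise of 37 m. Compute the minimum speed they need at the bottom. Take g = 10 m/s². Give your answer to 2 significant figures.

At the top they are momentarily at rest, so all KE converts to PE: ½mv² = mgh
v = √(2gh) = √(2 × 10 × 37) = 27.20 m/s

v = 27 m/s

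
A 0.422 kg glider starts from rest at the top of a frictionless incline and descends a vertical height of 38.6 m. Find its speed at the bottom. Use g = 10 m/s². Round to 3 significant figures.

Energy conservation between the two points: mgh = ½mv²
v = √(2gh) = √(2 × 10 × 38.6) = √772.00 = 27.78 m/s

v = 27.8 m/s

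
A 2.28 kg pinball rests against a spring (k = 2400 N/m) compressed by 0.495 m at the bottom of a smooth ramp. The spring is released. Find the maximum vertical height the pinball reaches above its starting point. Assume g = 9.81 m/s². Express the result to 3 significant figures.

At maximum height the pinball is at rest, so ½kx² = mgh
h = kx²/(2mg) = (2400)(0.495)²/(2 × 2.28 × 9.81) = 13.15 m

h = 13.1 m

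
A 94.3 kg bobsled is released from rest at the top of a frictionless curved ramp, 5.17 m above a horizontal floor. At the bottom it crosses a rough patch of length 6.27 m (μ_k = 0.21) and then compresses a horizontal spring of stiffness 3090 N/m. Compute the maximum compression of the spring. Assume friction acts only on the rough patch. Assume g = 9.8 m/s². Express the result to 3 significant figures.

x = 1.52 m

Initial energy: E₁ = mgh = (94.3)(9.8)(5.17) = 4777.8 J
Friction removes W_f = μ_k mg d = (0.21)(94.3)(9.8)(6.27) = 1217 J
Energy reaching the spring: E = 4777.8 − 1217 = 3561.0 J
At max compression ½kx² = E ⇒ x = √(2E/k) = √(2 × 3561.0/3090) = 1.518 m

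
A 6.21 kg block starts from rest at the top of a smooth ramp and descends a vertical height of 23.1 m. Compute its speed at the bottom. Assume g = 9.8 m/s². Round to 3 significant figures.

v = 21.3 m/s

Mechanical energy is conserved (no friction): mgh = ½mv²
The mass cancels from both sides.
v = √(2gh) = √(2 × 9.8 × 23.1) = √452.76 = 21.28 m/s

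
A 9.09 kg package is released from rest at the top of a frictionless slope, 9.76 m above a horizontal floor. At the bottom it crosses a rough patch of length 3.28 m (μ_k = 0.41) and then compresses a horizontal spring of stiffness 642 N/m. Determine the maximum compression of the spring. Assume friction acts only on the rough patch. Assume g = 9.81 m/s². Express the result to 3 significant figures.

x = 1.53 m

Initial energy: E₁ = mgh = (9.09)(9.81)(9.76) = 870.33 J
Friction removes W_f = μ_k mg d = (0.41)(9.09)(9.81)(3.28) = 119.9 J
Energy reaching the spring: E = 870.33 − 119.9 = 750.41 J
At max compression ½kx² = E ⇒ x = √(2E/k) = √(2 × 750.41/642) = 1.529 m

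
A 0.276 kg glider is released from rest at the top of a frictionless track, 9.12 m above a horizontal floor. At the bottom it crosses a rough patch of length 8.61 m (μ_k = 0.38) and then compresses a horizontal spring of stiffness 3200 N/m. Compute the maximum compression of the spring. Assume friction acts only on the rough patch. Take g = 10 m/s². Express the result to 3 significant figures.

x = 0.100 m

Initial energy: E₁ = mgh = (0.276)(10)(9.12) = 25.171 J
Friction removes W_f = μ_k mg d = (0.38)(0.276)(10)(8.61) = 9.030 J
Energy reaching the spring: E = 25.171 − 9.030 = 16.141 J
At max compression ½kx² = E ⇒ x = √(2E/k) = √(2 × 16.141/3200) = 0.1004 m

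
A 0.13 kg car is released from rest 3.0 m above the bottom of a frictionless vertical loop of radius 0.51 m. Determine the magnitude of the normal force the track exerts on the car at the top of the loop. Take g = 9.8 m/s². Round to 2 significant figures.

N = 8.6 N

Energy from release to top (height 2r): mgh = ½mv_top² + mg(2r)
v_top² = 2g(h − 2r) = 2(9.8)(3.0 − 1.020) = 38.808 m²/s²
At the top, both N and weight point toward the centre: N + mg = mv_top²/r
N = m(v_top²/r − g) = 0.13(38.808/0.51 − 9.8) = 8.618 N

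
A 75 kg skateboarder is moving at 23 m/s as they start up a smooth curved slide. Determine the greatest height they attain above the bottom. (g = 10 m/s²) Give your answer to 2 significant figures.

Setting KE at the bottom equal to PE gained: ½mv² = mgh
h = v²/(2g) = 23²/(2 × 10) = 26.45 m

h = 26 m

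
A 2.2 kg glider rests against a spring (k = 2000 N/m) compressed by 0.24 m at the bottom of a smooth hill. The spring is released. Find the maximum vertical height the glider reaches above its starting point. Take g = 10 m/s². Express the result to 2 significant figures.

h = 2.6 m

All spring PE becomes gravitational PE at the highest point: ½kx² = mgh
h = kx²/(2mg) = (2000)(0.24)²/(2 × 2.2 × 10) = 2.618 m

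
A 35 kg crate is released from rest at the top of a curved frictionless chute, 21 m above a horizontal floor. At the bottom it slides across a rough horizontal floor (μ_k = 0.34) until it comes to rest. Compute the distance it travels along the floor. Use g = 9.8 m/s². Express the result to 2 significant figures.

Energy at the top = energy at the end + work done against friction:
At rest all PE has been dissipated by friction: mgh = μ_k m g d
d = h/μ_k = 21/0.34 = 61.76 m

d = 62 m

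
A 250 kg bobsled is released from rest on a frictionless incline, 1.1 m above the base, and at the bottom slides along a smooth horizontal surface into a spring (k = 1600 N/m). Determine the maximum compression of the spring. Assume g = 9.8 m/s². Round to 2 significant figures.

x = 1.8 m

Energy conservation (no friction) from release to max compression: mgh = ½kx²
x = √(2mgh/k) = √(2 × 250 × 9.8 × 1.1 / 1600) = 1.835 m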